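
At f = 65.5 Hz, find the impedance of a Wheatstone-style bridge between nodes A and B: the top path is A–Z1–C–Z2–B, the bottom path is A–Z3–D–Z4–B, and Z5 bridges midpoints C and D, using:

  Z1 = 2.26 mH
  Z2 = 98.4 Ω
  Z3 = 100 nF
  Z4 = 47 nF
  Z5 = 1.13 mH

Step 1 — Angular frequency: ω = 2π·f = 2π·65.5 = 411.5 rad/s.
Step 2 — Component impedances:
  Z1: Z = jωL = j·411.5·0.00226 = 0 + j0.9301 Ω
  Z2: Z = R = 98.4 Ω
  Z3: Z = 1/(jωC) = -j/(ω·C) = 0 - j2.43e+04 Ω
  Z4: Z = 1/(jωC) = -j/(ω·C) = 0 - j5.17e+04 Ω
  Z5: Z = jωL = j·411.5·0.00113 = 0 + j0.465 Ω
Step 3 — Bridge requires nodal analysis (the Z5 bridge couples midpoints C and D, so the two paths cannot be reduced to a simple series/parallel combination). Setting node B to ground and injecting 1 A at node A, the 3-node admittance system at A, C, D solves to V_A = Z_AB = 98.4 + j0.7428 Ω = 98.4∠0.4° Ω.

Z = 98.4 + j0.7428 Ω = 98.4∠0.4° Ω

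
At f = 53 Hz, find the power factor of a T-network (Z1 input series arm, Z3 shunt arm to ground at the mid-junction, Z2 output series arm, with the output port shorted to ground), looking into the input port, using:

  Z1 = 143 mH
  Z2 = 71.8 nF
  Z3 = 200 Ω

Step 1 — Angular frequency: ω = 2π·f = 2π·53 = 333 rad/s.
Step 2 — Component impedances:
  Z1: Z = jωL = j·333·0.143 = 0 + j47.62 Ω
  Z2: Z = 1/(jωC) = -j/(ω·C) = 0 - j4.182e+04 Ω
  Z3: Z = R = 200 Ω
Step 3 — With the output port shorted to ground, the output series arm Z2 runs from the junction to ground; the shunt arm Z3 also runs from the junction to ground. They appear in parallel: Z3 || Z2 = 200 - j0.9564 Ω.
Step 4 — Series with input arm Z1: Z_in = Z1 + (Z3 || Z2) = 200 + j46.66 Ω = 205.4∠13.1° Ω.
Step 5 — Power factor: PF = cos(φ) = Re(Z)/|Z| = 199.995/205.367 = 0.9738.
Step 6 — Type: Im(Z) = 46.66 ⇒ lagging (phase φ = 13.1°).

PF = 0.9738 (lagging, φ = 13.1°)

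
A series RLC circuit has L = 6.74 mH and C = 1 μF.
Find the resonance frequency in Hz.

Step 1 — Resonance condition Im(Z)=0 gives ω₀ = 1/√(LC).
Step 2 — ω₀ = 1/√(0.00674·1e-06) = 1.218e+04 rad/s.
Step 3 — f₀ = ω₀/(2π) = 1939 Hz.

f₀ = 1939 Hz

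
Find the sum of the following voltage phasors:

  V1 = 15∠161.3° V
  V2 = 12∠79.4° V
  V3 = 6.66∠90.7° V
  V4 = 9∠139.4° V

Step 1 — Convert each phasor to rectangular form:
  V1 = 15·(cos(161.3°) + j·sin(161.3°)) = -14.21 + j4.809 V
  V2 = 12·(cos(79.4°) + j·sin(79.4°)) = 2.207 + j11.8 V
  V3 = 6.66·(cos(90.7°) + j·sin(90.7°)) = -0.08137 + j6.66 V
  V4 = 9·(cos(139.4°) + j·sin(139.4°)) = -6.833 + j5.857 V
Step 2 — Sum components: V_total = -18.92 + j29.12 V.
Step 3 — Convert to polar: |V_total| = 34.72 V, ∠V_total = 123.0°.

V_total = 34.72∠123.0° V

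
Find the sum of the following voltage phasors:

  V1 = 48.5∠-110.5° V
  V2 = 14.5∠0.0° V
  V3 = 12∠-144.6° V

Step 1 — Convert each phasor to rectangular form:
  V1 = 48.5·(cos(-110.5°) + j·sin(-110.5°)) = -16.99 - j45.43 V
  V2 = 14.5·(cos(0.0°) + j·sin(0.0°)) = 14.5 V
  V3 = 12·(cos(-144.6°) + j·sin(-144.6°)) = -9.782 - j6.951 V
Step 2 — Sum components: V_total = -12.27 - j52.38 V.
Step 3 — Convert to polar: |V_total| = 53.8 V, ∠V_total = -103.2°.

V_total = 53.8∠-103.2° V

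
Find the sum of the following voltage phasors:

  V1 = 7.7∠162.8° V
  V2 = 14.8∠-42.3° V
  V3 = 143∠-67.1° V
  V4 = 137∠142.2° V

Step 1 — Convert each phasor to rectangular form:
  V1 = 7.7·(cos(162.8°) + j·sin(162.8°)) = -7.356 + j2.277 V
  V2 = 14.8·(cos(-42.3°) + j·sin(-42.3°)) = 10.95 - j9.961 V
  V3 = 143·(cos(-67.1°) + j·sin(-67.1°)) = 55.64 - j131.7 V
  V4 = 137·(cos(142.2°) + j·sin(142.2°)) = -108.3 + j83.97 V
Step 2 — Sum components: V_total = -49.02 - j55.44 V.
Step 3 — Convert to polar: |V_total| = 74 V, ∠V_total = -131.5°.

V_total = 74∠-131.5° V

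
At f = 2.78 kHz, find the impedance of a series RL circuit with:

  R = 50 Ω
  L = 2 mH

Step 1 — Angular frequency: ω = 2π·f = 2π·2780 = 1.747e+04 rad/s.
Step 2 — Component impedances:
  R: Z = R = 50 Ω
  L: Z = jωL = j·1.747e+04·0.002 = 0 + j34.93 Ω
Step 3 — Series combination: Z_total = R + L = 50 + j34.93 Ω = 61∠34.9° Ω.

Z = 50 + j34.93 Ω = 61∠34.9° Ω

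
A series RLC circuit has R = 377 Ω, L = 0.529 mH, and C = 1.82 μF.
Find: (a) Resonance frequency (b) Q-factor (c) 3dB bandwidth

Step 1 — Resonance: ω₀ = 1/√(LC) = 1/√(0.000529·1.82e-06) = 3.223e+04 rad/s.
Step 2 — f₀ = ω₀/(2π) = 5129 Hz.
Step 3 — Series Q: Q = ω₀L/R = 3.223e+04·0.000529/377 = 0.04522.
Step 4 — Bandwidth: Δω = ω₀/Q = 7.127e+05 rad/s; BW = Δω/(2π) = 1.134e+05 Hz.

(a) f₀ = 5129 Hz  (b) Q = 0.04522  (c) BW = 1.134e+05 Hz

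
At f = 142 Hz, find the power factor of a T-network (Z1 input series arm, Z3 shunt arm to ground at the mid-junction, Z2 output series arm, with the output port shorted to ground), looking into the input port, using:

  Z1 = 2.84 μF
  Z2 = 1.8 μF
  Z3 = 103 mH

Step 1 — Angular frequency: ω = 2π·f = 2π·142 = 892.2 rad/s.
Step 2 — Component impedances:
  Z1: Z = 1/(jωC) = -j/(ω·C) = 0 - j394.7 Ω
  Z2: Z = 1/(jωC) = -j/(ω·C) = 0 - j622.7 Ω
  Z3: Z = jωL = j·892.2·0.103 = 0 + j91.9 Ω
Step 3 — With the output port shorted to ground, the output series arm Z2 runs from the junction to ground; the shunt arm Z3 also runs from the junction to ground. They appear in parallel: Z3 || Z2 = 0 + j107.8 Ω.
Step 4 — Series with input arm Z1: Z_in = Z1 + (Z3 || Z2) = 0 - j286.8 Ω = 286.8∠-90.0° Ω.
Step 5 — Power factor: PF = cos(φ) = Re(Z)/|Z| = 0/286.8 = 0.
Step 6 — Type: Im(Z) = -286.8 ⇒ leading (phase φ = -90.0°).

PF = 0 (leading, φ = -90.0°)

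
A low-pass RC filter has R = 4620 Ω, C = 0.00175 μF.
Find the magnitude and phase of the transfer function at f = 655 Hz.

Step 1 — Angular frequency: ω = 2π·655 = 4115 rad/s.
Step 2 — Transfer function: H(jω) = 1/(1 + jωRC).
Step 3 — Denominator: 1 + jωRC = 1 + j·4115·4620·1.75e-09 = 1 + j0.03327.
Step 4 — H = 0.9989 - j0.03324.
Step 5 — Magnitude: |H| = 0.9994 (-0.0 dB); phase: φ = -1.9°.

|H| = 0.9994 (-0.0 dB), φ = -1.9°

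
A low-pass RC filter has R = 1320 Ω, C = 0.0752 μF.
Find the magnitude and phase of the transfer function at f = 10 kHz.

Step 1 — Angular frequency: ω = 2π·1e+04 = 6.283e+04 rad/s.
Step 2 — Transfer function: H(jω) = 1/(1 + jωRC).
Step 3 — Denominator: 1 + jωRC = 1 + j·6.283e+04·1320·7.52e-08 = 1 + j6.237.
Step 4 — H = 0.02506 - j0.1563.
Step 5 — Magnitude: |H| = 0.1583 (-16.0 dB); phase: φ = -80.9°.

|H| = 0.1583 (-16.0 dB), φ = -80.9°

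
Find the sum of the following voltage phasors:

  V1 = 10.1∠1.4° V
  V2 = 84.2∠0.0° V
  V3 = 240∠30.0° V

Step 1 — Convert each phasor to rectangular form:
  V1 = 10.1·(cos(1.4°) + j·sin(1.4°)) = 10.1 + j0.2468 V
  V2 = 84.2·(cos(0.0°) + j·sin(0.0°)) = 84.2 V
  V3 = 240·(cos(30.0°) + j·sin(30.0°)) = 207.8 + j120 V
Step 2 — Sum components: V_total = 302.1 + j120.2 V.
Step 3 — Convert to polar: |V_total| = 325.2 V, ∠V_total = 21.7°.

V_total = 325.2∠21.7° V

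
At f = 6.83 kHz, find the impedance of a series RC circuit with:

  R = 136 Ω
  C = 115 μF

Step 1 — Angular frequency: ω = 2π·f = 2π·6830 = 4.291e+04 rad/s.
Step 2 — Component impedances:
  R: Z = R = 136 Ω
  C: Z = 1/(jωC) = -j/(ω·C) = 0 - j0.2026 Ω
Step 3 — Series combination: Z_total = R + C = 136 - j0.2026 Ω = 136∠-0.1° Ω.

Z = 136 - j0.2026 Ω = 136∠-0.1° Ω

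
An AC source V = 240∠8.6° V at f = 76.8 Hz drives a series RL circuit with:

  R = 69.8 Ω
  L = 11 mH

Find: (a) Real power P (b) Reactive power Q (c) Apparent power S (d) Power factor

Step 1 — Angular frequency: ω = 2π·f = 2π·76.8 = 482.5 rad/s.
Step 2 — Component impedances:
  R: Z = R = 69.8 Ω
  L: Z = jωL = j·482.5·0.011 = 0 + j5.308 Ω
Step 3 — Series combination: Z_total = R + L = 69.8 + j5.308 Ω = 70∠4.3° Ω.
Step 4 — Source phasor: V = 240∠8.6° V = 237.3 + j35.89 V.
Step 5 — Current: I = V / Z = 3.419 + j0.2542 A = 3.428∠4.3° A.
Step 6 — Complex power: S = V·I* = 820.5 + j62.39 VA.
Step 7 — Real power: P = Re(S) = 820.5 W.
Step 8 — Reactive power: Q = Im(S) = 62.39 VAR.
Step 9 — Apparent power: |S| = 822.8 VA.
Step 10 — Power factor: PF = P/|S| = 0.9971 (lagging).

(a) P = 820.5 W  (b) Q = 62.39 VAR  (c) S = 822.8 VA  (d) PF = 0.9971 (lagging)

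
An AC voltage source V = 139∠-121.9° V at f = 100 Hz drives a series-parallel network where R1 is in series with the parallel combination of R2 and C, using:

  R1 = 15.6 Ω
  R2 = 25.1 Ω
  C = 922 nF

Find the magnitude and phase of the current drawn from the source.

Step 1 — Angular frequency: ω = 2π·f = 2π·100 = 628.3 rad/s.
Step 2 — Component impedances:
  R1: Z = R = 15.6 Ω
  R2: Z = R = 25.1 Ω
  C: Z = 1/(jωC) = -j/(ω·C) = 0 - j1726 Ω
Step 3 — Parallel branch: R2 || C = 1/(1/R2 + 1/C) = 25.09 - j0.3649 Ω.
Step 4 — Series with R1: Z_total = R1 + (R2 || C) = 40.69 - j0.3649 Ω = 40.7∠-0.5° Ω.
Step 5 — Source phasor: V = 139∠-121.9° V = -73.45 - j118 V.
Step 6 — Ohm's law: I = V / Z_total = (-73.45 - j118) / (40.69 - j0.3649) = -1.779 - j2.916 A.
Step 7 — Convert to polar: |I| = 3.416 A, ∠I = -121.4°.

I = 3.416∠-121.4° A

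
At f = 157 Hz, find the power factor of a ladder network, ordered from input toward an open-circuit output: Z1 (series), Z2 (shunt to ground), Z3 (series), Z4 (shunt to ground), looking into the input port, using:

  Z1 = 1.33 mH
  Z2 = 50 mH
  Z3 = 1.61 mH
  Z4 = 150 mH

Step 1 — Angular frequency: ω = 2π·f = 2π·157 = 986.5 rad/s.
Step 2 — Component impedances:
  Z1: Z = jωL = j·986.5·0.00133 = 0 + j1.312 Ω
  Z2: Z = jωL = j·986.5·0.05 = 0 + j49.32 Ω
  Z3: Z = jωL = j·986.5·0.00161 = 0 + j1.588 Ω
  Z4: Z = jωL = j·986.5·0.15 = 0 + j148 Ω
Step 3 — Ladder network (open output): work backward from the far end, alternating series and parallel combinations. Z_in = 0 + j38.4 Ω = 38.4∠90.0° Ω.
Step 4 — Power factor: PF = cos(φ) = Re(Z)/|Z| = 0/38.4 = 0.
Step 5 — Type: Im(Z) = 38.4 ⇒ lagging (phase φ = 90.0°).

PF = 0 (lagging, φ = 90.0°)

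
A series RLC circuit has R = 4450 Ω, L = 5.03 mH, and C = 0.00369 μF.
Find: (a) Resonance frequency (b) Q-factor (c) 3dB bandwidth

Step 1 — Resonance: ω₀ = 1/√(LC) = 1/√(0.00503·3.69e-09) = 2.321e+05 rad/s.
Step 2 — f₀ = ω₀/(2π) = 3.694e+04 Hz.
Step 3 — Series Q: Q = ω₀L/R = 2.321e+05·0.00503/4450 = 0.2624.
Step 4 — Bandwidth: Δω = ω₀/Q = 8.847e+05 rad/s; BW = Δω/(2π) = 1.408e+05 Hz.

(a) f₀ = 3.694e+04 Hz  (b) Q = 0.2624  (c) BW = 1.408e+05 Hz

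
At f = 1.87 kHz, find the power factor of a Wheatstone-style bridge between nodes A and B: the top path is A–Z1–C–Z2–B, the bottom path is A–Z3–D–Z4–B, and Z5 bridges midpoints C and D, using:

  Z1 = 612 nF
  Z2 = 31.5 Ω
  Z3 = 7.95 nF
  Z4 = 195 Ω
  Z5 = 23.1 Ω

Step 1 — Angular frequency: ω = 2π·f = 2π·1870 = 1.175e+04 rad/s.
Step 2 — Component impedances:
  Z1: Z = 1/(jωC) = -j/(ω·C) = 0 - j139.1 Ω
  Z2: Z = R = 31.5 Ω
  Z3: Z = 1/(jωC) = -j/(ω·C) = 0 - j1.071e+04 Ω
  Z4: Z = R = 195 Ω
  Z5: Z = R = 23.1 Ω
Step 3 — Bridge requires nodal analysis (the Z5 bridge couples midpoints C and D, so the two paths cannot be reduced to a simple series/parallel combination). Setting node B to ground and injecting 1 A at node A, the 3-node admittance system at A, C, D solves to V_A = Z_AB = 27.45 - j137.3 Ω = 140∠-78.7° Ω.
Step 4 — Power factor: PF = cos(φ) = Re(Z)/|Z| = 27.45/140 = 0.1961.
Step 5 — Type: Im(Z) = -137.3 ⇒ leading (phase φ = -78.7°).

PF = 0.1961 (leading, φ = -78.7°)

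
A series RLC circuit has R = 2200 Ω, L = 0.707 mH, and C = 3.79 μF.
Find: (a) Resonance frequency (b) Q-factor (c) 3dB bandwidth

Step 1 — Resonance condition Im(Z)=0 gives ω₀ = 1/√(LC).
Step 2 — ω₀ = 1/√(0.000707·3.79e-06) = 1.932e+04 rad/s.
Step 3 — f₀ = ω₀/(2π) = 3075 Hz.
Step 4 — Series Q: Q = ω₀L/R = 1.932e+04·0.000707/2200 = 0.006208.
Step 5 — 3dB bandwidth: Δω = ω₀/Q = 3.112e+06 rad/s; BW = Δω/(2π) = 4.952e+05 Hz.

(a) f₀ = 3075 Hz  (b) Q = 0.006208  (c) BW = 4.952e+05 Hz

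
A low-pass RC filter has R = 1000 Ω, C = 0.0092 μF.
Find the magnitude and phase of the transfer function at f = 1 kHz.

Step 1 — Angular frequency: ω = 2π·1000 = 6283 rad/s.
Step 2 — Transfer function: H(jω) = 1/(1 + jωRC).
Step 3 — Denominator: 1 + jωRC = 1 + j·6283·1000·9.2e-09 = 1 + j0.05781.
Step 4 — H = 0.9967 - j0.05761.
Step 5 — Magnitude: |H| = 0.9983 (-0.0 dB); phase: φ = -3.3°.

|H| = 0.9983 (-0.0 dB), φ = -3.3°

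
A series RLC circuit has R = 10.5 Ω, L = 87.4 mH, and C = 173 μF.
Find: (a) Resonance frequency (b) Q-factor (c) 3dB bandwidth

Step 1 — Resonance: ω₀ = 1/√(LC) = 1/√(0.0874·0.000173) = 257.2 rad/s.
Step 2 — f₀ = ω₀/(2π) = 40.93 Hz.
Step 3 — Series Q: Q = ω₀L/R = 257.2·0.0874/10.5 = 2.141.
Step 4 — Bandwidth: Δω = ω₀/Q = 120.1 rad/s; BW = Δω/(2π) = 19.12 Hz.

(a) f₀ = 40.93 Hz  (b) Q = 2.141  (c) BW = 19.12 Hz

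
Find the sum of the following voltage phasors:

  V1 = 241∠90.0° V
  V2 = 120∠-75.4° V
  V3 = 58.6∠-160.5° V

Step 1 — Convert each phasor to rectangular form:
  V1 = 241·(cos(90.0°) + j·sin(90.0°)) = 0 + j241 V
  V2 = 120·(cos(-75.4°) + j·sin(-75.4°)) = 30.25 - j116.1 V
  V3 = 58.6·(cos(-160.5°) + j·sin(-160.5°)) = -55.24 - j19.56 V
Step 2 — Sum components: V_total = -24.99 + j105.3 V.
Step 3 — Convert to polar: |V_total| = 108.2 V, ∠V_total = 103.3°.

V_total = 108.2∠103.3° V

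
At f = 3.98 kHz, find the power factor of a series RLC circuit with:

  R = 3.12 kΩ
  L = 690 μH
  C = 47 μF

Step 1 — Angular frequency: ω = 2π·f = 2π·3980 = 2.501e+04 rad/s.
Step 2 — Component impedances:
  R: Z = R = 3120 Ω
  L: Z = jωL = j·2.501e+04·0.00069 = 0 + j17.25 Ω
  C: Z = 1/(jωC) = -j/(ω·C) = 0 - j0.8508 Ω
Step 3 — Series combination: Z_total = R + L + C = 3120 + j16.4 Ω = 3120∠0.3° Ω.
Step 4 — Power factor: PF = cos(φ) = Re(Z)/|Z| = 3120/3120 = 1.
Step 5 — Type: Im(Z) = 16.4 ⇒ lagging (phase φ = 0.3°).

PF = 1 (lagging, φ = 0.3°)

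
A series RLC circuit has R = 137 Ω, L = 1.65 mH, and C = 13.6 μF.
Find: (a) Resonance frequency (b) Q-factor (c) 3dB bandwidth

Step 1 — Resonance condition Im(Z)=0 gives ω₀ = 1/√(LC).
Step 2 — ω₀ = 1/√(0.00165·1.36e-05) = 6676 rad/s.
Step 3 — f₀ = ω₀/(2π) = 1062 Hz.
Step 4 — Series Q: Q = ω₀L/R = 6676·0.00165/137 = 0.0804.
Step 5 — 3dB bandwidth: Δω = ω₀/Q = 8.303e+04 rad/s; BW = Δω/(2π) = 1.321e+04 Hz.

(a) f₀ = 1062 Hz  (b) Q = 0.0804  (c) BW = 1.321e+04 Hz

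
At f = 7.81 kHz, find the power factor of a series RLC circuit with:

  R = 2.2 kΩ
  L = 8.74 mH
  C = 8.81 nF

Step 1 — Angular frequency: ω = 2π·f = 2π·7810 = 4.907e+04 rad/s.
Step 2 — Component impedances:
  R: Z = R = 2200 Ω
  L: Z = jωL = j·4.907e+04·0.00874 = 0 + j428.9 Ω
  C: Z = 1/(jωC) = -j/(ω·C) = 0 - j2313 Ω
Step 3 — Series combination: Z_total = R + L + C = 2200 - j1884 Ω = 2897∠-40.6° Ω.
Step 4 — Power factor: PF = cos(φ) = Re(Z)/|Z| = 2200/2896.6 = 0.7595.
Step 5 — Type: Im(Z) = -1884 ⇒ leading (phase φ = -40.6°).

PF = 0.7595 (leading, φ = -40.6°)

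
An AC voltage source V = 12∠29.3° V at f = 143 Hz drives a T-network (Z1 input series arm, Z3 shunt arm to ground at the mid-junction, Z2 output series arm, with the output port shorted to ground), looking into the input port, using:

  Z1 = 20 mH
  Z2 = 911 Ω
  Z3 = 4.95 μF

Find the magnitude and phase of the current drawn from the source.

Step 1 — Angular frequency: ω = 2π·f = 2π·143 = 898.5 rad/s.
Step 2 — Component impedances:
  Z1: Z = jωL = j·898.5·0.02 = 0 + j17.97 Ω
  Z2: Z = R = 911 Ω
  Z3: Z = 1/(jωC) = -j/(ω·C) = 0 - j224.8 Ω
Step 3 — With the output port shorted to ground, the output series arm Z2 runs from the junction to ground; the shunt arm Z3 also runs from the junction to ground. They appear in parallel: Z3 || Z2 = 52.31 - j211.9 Ω.
Step 4 — Series with input arm Z1: Z_in = Z1 + (Z3 || Z2) = 52.31 - j194 Ω = 200.9∠-74.9° Ω.
Step 5 — Source phasor: V = 12∠29.3° V = 10.46 + j5.873 V.
Step 6 — Ohm's law: I = V / Z_total = (10.46 + j5.873) / (52.31 - j194) = -0.01466 + j0.05791 A.
Step 7 — Convert to polar: |I| = 0.05973 A, ∠I = 104.2°.

I = 0.05973∠104.2° A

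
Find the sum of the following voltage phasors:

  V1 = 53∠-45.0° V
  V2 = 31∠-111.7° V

Step 1 — Convert each phasor to rectangular form:
  V1 = 53·(cos(-45.0°) + j·sin(-45.0°)) = 37.48 - j37.48 V
  V2 = 31·(cos(-111.7°) + j·sin(-111.7°)) = -11.46 - j28.8 V
Step 2 — Sum components: V_total = 26.01 - j66.28 V.
Step 3 — Convert to polar: |V_total| = 71.2 V, ∠V_total = -68.6°.

V_total = 71.2∠-68.6° V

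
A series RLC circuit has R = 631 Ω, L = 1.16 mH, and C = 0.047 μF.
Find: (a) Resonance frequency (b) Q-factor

Step 1 — Resonance condition Im(Z)=0 gives ω₀ = 1/√(LC).
Step 2 — ω₀ = 1/√(0.00116·4.7e-08) = 1.354e+05 rad/s.
Step 3 — f₀ = ω₀/(2π) = 2.155e+04 Hz.
Step 4 — Series Q: Q = ω₀L/R = 1.354e+05·0.00116/631 = 0.249.

(a) f₀ = 2.155e+04 Hz  (b) Q = 0.249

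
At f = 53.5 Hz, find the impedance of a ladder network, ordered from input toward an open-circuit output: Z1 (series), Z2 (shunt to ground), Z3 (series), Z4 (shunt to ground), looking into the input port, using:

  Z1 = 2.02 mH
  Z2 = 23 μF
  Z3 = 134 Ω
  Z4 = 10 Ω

Step 1 — Angular frequency: ω = 2π·f = 2π·53.5 = 336.2 rad/s.
Step 2 — Component impedances:
  Z1: Z = jωL = j·336.2·0.00202 = 0 + j0.679 Ω
  Z2: Z = 1/(jωC) = -j/(ω·C) = 0 - j129.3 Ω
  Z3: Z = R = 134 Ω
  Z4: Z = R = 10 Ω
Step 3 — Ladder network (open output): work backward from the far end, alternating series and parallel combinations. Z_in = 64.3 - j70.91 Ω = 95.72∠-47.8° Ω.

Z = 64.3 - j70.91 Ω = 95.72∠-47.8° Ω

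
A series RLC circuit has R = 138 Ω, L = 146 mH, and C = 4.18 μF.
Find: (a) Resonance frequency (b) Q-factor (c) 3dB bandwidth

Step 1 — Resonance: ω₀ = 1/√(LC) = 1/√(0.146·4.18e-06) = 1280 rad/s.
Step 2 — f₀ = ω₀/(2π) = 203.7 Hz.
Step 3 — Series Q: Q = ω₀L/R = 1280·0.146/138 = 1.354.
Step 4 — Bandwidth: Δω = ω₀/Q = 945.2 rad/s; BW = Δω/(2π) = 150.4 Hz.

(a) f₀ = 203.7 Hz  (b) Q = 1.354  (c) BW = 150.4 Hz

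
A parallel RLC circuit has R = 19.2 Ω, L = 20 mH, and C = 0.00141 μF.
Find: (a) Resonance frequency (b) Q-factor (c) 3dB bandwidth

Step 1 — Resonance: ω₀ = 1/√(LC) = 1/√(0.02·1.41e-09) = 1.883e+05 rad/s.
Step 2 — f₀ = ω₀/(2π) = 2.997e+04 Hz.
Step 3 — Parallel Q: Q = R/(ω₀L) = 19.2/(1.883e+05·0.02) = 0.005098.
Step 4 — Bandwidth: Δω = ω₀/Q = 3.694e+07 rad/s; BW = Δω/(2π) = 5.879e+06 Hz.

(a) f₀ = 2.997e+04 Hz  (b) Q = 0.005098  (c) BW = 5.879e+06 Hz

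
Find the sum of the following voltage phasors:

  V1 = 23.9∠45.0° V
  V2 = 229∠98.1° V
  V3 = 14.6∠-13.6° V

Step 1 — Convert each phasor to rectangular form:
  V1 = 23.9·(cos(45.0°) + j·sin(45.0°)) = 16.9 + j16.9 V
  V2 = 229·(cos(98.1°) + j·sin(98.1°)) = -32.27 + j226.7 V
  V3 = 14.6·(cos(-13.6°) + j·sin(-13.6°)) = 14.19 - j3.433 V
Step 2 — Sum components: V_total = -1.176 + j240.2 V.
Step 3 — Convert to polar: |V_total| = 240.2 V, ∠V_total = 90.3°.

V_total = 240.2∠90.3° V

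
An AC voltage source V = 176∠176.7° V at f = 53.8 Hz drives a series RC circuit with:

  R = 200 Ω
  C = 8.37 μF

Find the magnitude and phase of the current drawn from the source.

Step 1 — Angular frequency: ω = 2π·f = 2π·53.8 = 338 rad/s.
Step 2 — Component impedances:
  R: Z = R = 200 Ω
  C: Z = 1/(jωC) = -j/(ω·C) = 0 - j353.4 Ω
Step 3 — Series combination: Z_total = R + C = 200 - j353.4 Ω = 406.1∠-60.5° Ω.
Step 4 — Source phasor: V = 176∠176.7° V = -175.7 + j10.13 V.
Step 5 — Ohm's law: I = V / Z_total = (-175.7 + j10.13) / (200 - j353.4) = -0.2348 - j0.3643 A.
Step 6 — Convert to polar: |I| = 0.4334 A, ∠I = -122.8°.

I = 0.4334∠-122.8° A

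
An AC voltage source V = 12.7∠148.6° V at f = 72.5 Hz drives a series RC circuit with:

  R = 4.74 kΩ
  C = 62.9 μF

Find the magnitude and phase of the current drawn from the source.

Step 1 — Angular frequency: ω = 2π·f = 2π·72.5 = 455.5 rad/s.
Step 2 — Component impedances:
  R: Z = R = 4740 Ω
  C: Z = 1/(jωC) = -j/(ω·C) = 0 - j34.9 Ω
Step 3 — Series combination: Z_total = R + C = 4740 - j34.9 Ω = 4740∠-0.4° Ω.
Step 4 — Source phasor: V = 12.7∠148.6° V = -10.84 + j6.617 V.
Step 5 — Ohm's law: I = V / Z_total = (-10.84 + j6.617) / (4740 - j34.9) = -0.002297 + j0.001379 A.
Step 6 — Convert to polar: |I| = 0.002679 A, ∠I = 149.0°.

I = 0.002679∠149.0° A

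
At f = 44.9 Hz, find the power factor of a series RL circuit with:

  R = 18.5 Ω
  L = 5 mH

Step 1 — Angular frequency: ω = 2π·f = 2π·44.9 = 282.1 rad/s.
Step 2 — Component impedances:
  R: Z = R = 18.5 Ω
  L: Z = jωL = j·282.1·0.005 = 0 + j1.411 Ω
Step 3 — Series combination: Z_total = R + L = 18.5 + j1.411 Ω = 18.55∠4.4° Ω.
Step 4 — Power factor: PF = cos(φ) = Re(Z)/|Z| = 18.5/18.554 = 0.9971.
Step 5 — Type: Im(Z) = 1.411 ⇒ lagging (phase φ = 4.4°).

PF = 0.9971 (lagging, φ = 4.4°)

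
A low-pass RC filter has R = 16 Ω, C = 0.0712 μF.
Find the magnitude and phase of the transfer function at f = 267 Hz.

Step 1 — Angular frequency: ω = 2π·267 = 1678 rad/s.
Step 2 — Transfer function: H(jω) = 1/(1 + jωRC).
Step 3 — Denominator: 1 + jωRC = 1 + j·1678·16·7.12e-08 = 1 + j0.001911.
Step 4 — H = 1 - j0.001911.
Step 5 — Magnitude: |H| = 1 (-0.0 dB); phase: φ = -0.1°.

|H| = 1 (-0.0 dB), φ = -0.1°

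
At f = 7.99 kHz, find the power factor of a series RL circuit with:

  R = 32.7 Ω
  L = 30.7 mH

Step 1 — Angular frequency: ω = 2π·f = 2π·7990 = 5.02e+04 rad/s.
Step 2 — Component impedances:
  R: Z = R = 32.7 Ω
  L: Z = jωL = j·5.02e+04·0.0307 = 0 + j1541 Ω
Step 3 — Series combination: Z_total = R + L = 32.7 + j1541 Ω = 1542∠88.8° Ω.
Step 4 — Power factor: PF = cos(φ) = Re(Z)/|Z| = 32.7/1542 = 0.02121.
Step 5 — Type: Im(Z) = 1541 ⇒ lagging (phase φ = 88.8°).

PF = 0.02121 (lagging, φ = 88.8°)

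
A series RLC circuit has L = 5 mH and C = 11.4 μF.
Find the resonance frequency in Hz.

Step 1 — Resonance condition Im(Z)=0 gives ω₀ = 1/√(LC).
Step 2 — ω₀ = 1/√(0.005·1.14e-05) = 4189 rad/s.
Step 3 — f₀ = ω₀/(2π) = 666.6 Hz.

f₀ = 666.6 Hz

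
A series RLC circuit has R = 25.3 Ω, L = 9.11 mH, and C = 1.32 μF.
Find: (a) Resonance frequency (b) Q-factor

Step 1 — Resonance condition Im(Z)=0 gives ω₀ = 1/√(LC).
Step 2 — ω₀ = 1/√(0.00911·1.32e-06) = 9119 rad/s.
Step 3 — f₀ = ω₀/(2π) = 1451 Hz.
Step 4 — Series Q: Q = ω₀L/R = 9119·0.00911/25.3 = 3.284.

(a) f₀ = 1451 Hz  (b) Q = 3.284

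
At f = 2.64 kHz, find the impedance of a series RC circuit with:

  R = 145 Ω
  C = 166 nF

Step 1 — Angular frequency: ω = 2π·f = 2π·2640 = 1.659e+04 rad/s.
Step 2 — Component impedances:
  R: Z = R = 145 Ω
  C: Z = 1/(jωC) = -j/(ω·C) = 0 - j363.2 Ω
Step 3 — Series combination: Z_total = R + C = 145 - j363.2 Ω = 391∠-68.2° Ω.

Z = 145 - j363.2 Ω = 391∠-68.2° Ω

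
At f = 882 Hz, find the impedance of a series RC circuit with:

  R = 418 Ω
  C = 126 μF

Step 1 — Angular frequency: ω = 2π·f = 2π·882 = 5542 rad/s.
Step 2 — Component impedances:
  R: Z = R = 418 Ω
  C: Z = 1/(jωC) = -j/(ω·C) = 0 - j1.432 Ω
Step 3 — Series combination: Z_total = R + C = 418 - j1.432 Ω = 418∠-0.2° Ω.

Z = 418 - j1.432 Ω = 418∠-0.2° Ω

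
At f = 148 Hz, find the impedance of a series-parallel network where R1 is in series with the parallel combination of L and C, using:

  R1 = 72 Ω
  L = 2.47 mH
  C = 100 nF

Step 1 — Angular frequency: ω = 2π·f = 2π·148 = 929.9 rad/s.
Step 2 — Component impedances:
  R1: Z = R = 72 Ω
  L: Z = jωL = j·929.9·0.00247 = 0 + j2.297 Ω
  C: Z = 1/(jωC) = -j/(ω·C) = 0 - j1.075e+04 Ω
Step 3 — Parallel branch: L || C = 1/(1/L + 1/C) = 0 + j2.297 Ω.
Step 4 — Series with R1: Z_total = R1 + (L || C) = 72 + j2.297 Ω = 72.04∠1.8° Ω.

Z = 72 + j2.297 Ω = 72.04∠1.8° Ω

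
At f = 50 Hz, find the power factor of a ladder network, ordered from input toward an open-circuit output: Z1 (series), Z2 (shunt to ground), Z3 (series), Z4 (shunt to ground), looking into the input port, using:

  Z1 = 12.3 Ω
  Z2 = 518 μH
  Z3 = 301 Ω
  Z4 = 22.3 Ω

Step 1 — Angular frequency: ω = 2π·f = 2π·50 = 314.2 rad/s.
Step 2 — Component impedances:
  Z1: Z = R = 12.3 Ω
  Z2: Z = jωL = j·314.2·0.000518 = 0 + j0.1627 Ω
  Z3: Z = R = 301 Ω
  Z4: Z = R = 22.3 Ω
Step 3 — Ladder network (open output): work backward from the far end, alternating series and parallel combinations. Z_in = 12.3 + j0.1627 Ω = 12.3∠0.8° Ω.
Step 4 — Power factor: PF = cos(φ) = Re(Z)/|Z| = 12.3/12.301 = 0.9999.
Step 5 — Type: Im(Z) = 0.1627 ⇒ lagging (phase φ = 0.8°).

PF = 0.9999 (lagging, φ = 0.8°)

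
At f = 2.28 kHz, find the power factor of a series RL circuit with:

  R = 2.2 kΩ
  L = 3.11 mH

Step 1 — Angular frequency: ω = 2π·f = 2π·2280 = 1.433e+04 rad/s.
Step 2 — Component impedances:
  R: Z = R = 2200 Ω
  L: Z = jωL = j·1.433e+04·0.00311 = 0 + j44.55 Ω
Step 3 — Series combination: Z_total = R + L = 2200 + j44.55 Ω = 2200∠1.2° Ω.
Step 4 — Power factor: PF = cos(φ) = Re(Z)/|Z| = 2200/2200.5 = 0.9998.
Step 5 — Type: Im(Z) = 44.55 ⇒ lagging (phase φ = 1.2°).

PF = 0.9998 (lagging, φ = 1.2°)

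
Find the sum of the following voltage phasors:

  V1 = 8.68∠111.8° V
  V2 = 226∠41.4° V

Step 1 — Convert each phasor to rectangular form:
  V1 = 8.68·(cos(111.8°) + j·sin(111.8°)) = -3.223 + j8.059 V
  V2 = 226·(cos(41.4°) + j·sin(41.4°)) = 169.5 + j149.5 V
Step 2 — Sum components: V_total = 166.3 + j157.5 V.
Step 3 — Convert to polar: |V_total| = 229.1 V, ∠V_total = 43.4°.

V_total = 229.1∠43.4° V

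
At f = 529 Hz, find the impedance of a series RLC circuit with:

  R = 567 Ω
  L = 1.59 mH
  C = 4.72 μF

Step 1 — Angular frequency: ω = 2π·f = 2π·529 = 3324 rad/s.
Step 2 — Component impedances:
  R: Z = R = 567 Ω
  L: Z = jωL = j·3324·0.00159 = 0 + j5.285 Ω
  C: Z = 1/(jωC) = -j/(ω·C) = 0 - j63.74 Ω
Step 3 — Series combination: Z_total = R + L + C = 567 - j58.46 Ω = 570∠-5.9° Ω.

Z = 567 - j58.46 Ω = 570∠-5.9° Ω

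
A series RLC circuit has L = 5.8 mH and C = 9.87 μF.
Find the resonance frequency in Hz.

Step 1 — Resonance condition Im(Z)=0 gives ω₀ = 1/√(LC).
Step 2 — ω₀ = 1/√(0.0058·9.87e-06) = 4180 rad/s.
Step 3 — f₀ = ω₀/(2π) = 665.2 Hz.

f₀ = 665.2 Hz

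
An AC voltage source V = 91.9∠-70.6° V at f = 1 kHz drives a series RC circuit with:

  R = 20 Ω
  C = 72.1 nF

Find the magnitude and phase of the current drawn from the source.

Step 1 — Angular frequency: ω = 2π·f = 2π·1000 = 6283 rad/s.
Step 2 — Component impedances:
  R: Z = R = 20 Ω
  C: Z = 1/(jωC) = -j/(ω·C) = 0 - j2207 Ω
Step 3 — Series combination: Z_total = R + C = 20 - j2207 Ω = 2208∠-89.5° Ω.
Step 4 — Source phasor: V = 91.9∠-70.6° V = 30.53 - j86.68 V.
Step 5 — Ohm's law: I = V / Z_total = (30.53 - j86.68) / (20 - j2207) = 0.03939 + j0.01347 A.
Step 6 — Convert to polar: |I| = 0.04163 A, ∠I = 18.9°.

I = 0.04163∠18.9° A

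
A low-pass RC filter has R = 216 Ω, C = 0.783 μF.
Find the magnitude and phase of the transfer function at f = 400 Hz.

Step 1 — Angular frequency: ω = 2π·400 = 2513 rad/s.
Step 2 — Transfer function: H(jω) = 1/(1 + jωRC).
Step 3 — Denominator: 1 + jωRC = 1 + j·2513·216·7.83e-07 = 1 + j0.4251.
Step 4 — H = 0.847 - j0.36.
Step 5 — Magnitude: |H| = 0.9203 (-0.7 dB); phase: φ = -23.0°.

|H| = 0.9203 (-0.7 dB), φ = -23.0°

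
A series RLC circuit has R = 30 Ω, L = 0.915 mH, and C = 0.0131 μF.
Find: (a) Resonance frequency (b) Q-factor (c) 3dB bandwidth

Step 1 — Resonance: ω₀ = 1/√(LC) = 1/√(0.000915·1.31e-08) = 2.888e+05 rad/s.
Step 2 — f₀ = ω₀/(2π) = 4.597e+04 Hz.
Step 3 — Series Q: Q = ω₀L/R = 2.888e+05·0.000915/30 = 8.81.
Step 4 — Bandwidth: Δω = ω₀/Q = 3.279e+04 rad/s; BW = Δω/(2π) = 5218 Hz.

(a) f₀ = 4.597e+04 Hz  (b) Q = 8.81  (c) BW = 5218 Hz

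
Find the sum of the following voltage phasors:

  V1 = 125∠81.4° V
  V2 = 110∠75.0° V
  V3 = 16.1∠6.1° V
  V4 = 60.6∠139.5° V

Step 1 — Convert each phasor to rectangular form:
  V1 = 125·(cos(81.4°) + j·sin(81.4°)) = 18.69 + j123.6 V
  V2 = 110·(cos(75.0°) + j·sin(75.0°)) = 28.47 + j106.3 V
  V3 = 16.1·(cos(6.1°) + j·sin(6.1°)) = 16.01 + j1.711 V
  V4 = 60.6·(cos(139.5°) + j·sin(139.5°)) = -46.08 + j39.36 V
Step 2 — Sum components: V_total = 17.09 + j270.9 V.
Step 3 — Convert to polar: |V_total| = 271.5 V, ∠V_total = 86.4°.

V_total = 271.5∠86.4° V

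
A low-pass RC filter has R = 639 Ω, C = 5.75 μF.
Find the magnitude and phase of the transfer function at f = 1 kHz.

Step 1 — Angular frequency: ω = 2π·1000 = 6283 rad/s.
Step 2 — Transfer function: H(jω) = 1/(1 + jωRC).
Step 3 — Denominator: 1 + jωRC = 1 + j·6283·639·5.75e-06 = 1 + j23.09.
Step 4 — H = 0.001873 - j0.04324.
Step 5 — Magnitude: |H| = 0.04328 (-27.3 dB); phase: φ = -87.5°.

|H| = 0.04328 (-27.3 dB), φ = -87.5°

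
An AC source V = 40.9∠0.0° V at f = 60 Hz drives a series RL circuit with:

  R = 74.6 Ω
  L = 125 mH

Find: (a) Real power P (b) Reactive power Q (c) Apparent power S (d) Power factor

Step 1 — Angular frequency: ω = 2π·f = 2π·60 = 377 rad/s.
Step 2 — Component impedances:
  R: Z = R = 74.6 Ω
  L: Z = jωL = j·377·0.125 = 0 + j47.12 Ω
Step 3 — Series combination: Z_total = R + L = 74.6 + j47.12 Ω = 88.24∠32.3° Ω.
Step 4 — Source phasor: V = 40.9∠0.0° V = 40.9 V.
Step 5 — Current: I = V / Z = 0.3919 - j0.2475 A = 0.4635∠-32.3° A.
Step 6 — Complex power: S = V·I* = 16.03 + j10.12 VA.
Step 7 — Real power: P = Re(S) = 16.03 W.
Step 8 — Reactive power: Q = Im(S) = 10.12 VAR.
Step 9 — Apparent power: |S| = 18.96 VA.
Step 10 — Power factor: PF = P/|S| = 0.8454 (lagging).

(a) P = 16.03 W  (b) Q = 10.12 VAR  (c) S = 18.96 VA  (d) PF = 0.8454 (lagging)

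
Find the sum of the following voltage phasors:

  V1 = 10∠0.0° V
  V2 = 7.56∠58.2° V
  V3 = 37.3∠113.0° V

Step 1 — Convert each phasor to rectangular form:
  V1 = 10·(cos(0.0°) + j·sin(0.0°)) = 10 V
  V2 = 7.56·(cos(58.2°) + j·sin(58.2°)) = 3.984 + j6.425 V
  V3 = 37.3·(cos(113.0°) + j·sin(113.0°)) = -14.57 + j34.33 V
Step 2 — Sum components: V_total = -0.5905 + j40.76 V.
Step 3 — Convert to polar: |V_total| = 40.76 V, ∠V_total = 90.8°.

V_total = 40.76∠90.8° V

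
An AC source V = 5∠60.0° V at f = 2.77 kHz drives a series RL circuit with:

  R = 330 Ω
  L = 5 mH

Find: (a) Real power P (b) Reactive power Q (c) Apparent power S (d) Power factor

Step 1 — Angular frequency: ω = 2π·f = 2π·2770 = 1.74e+04 rad/s.
Step 2 — Component impedances:
  R: Z = R = 330 Ω
  L: Z = jωL = j·1.74e+04·0.005 = 0 + j87.02 Ω
Step 3 — Series combination: Z_total = R + L = 330 + j87.02 Ω = 341.3∠14.8° Ω.
Step 4 — Source phasor: V = 5∠60.0° V = 2.5 + j4.33 V.
Step 5 — Current: I = V / Z = 0.01032 + j0.0104 A = 0.01465∠45.2° A.
Step 6 — Complex power: S = V·I* = 0.07083 + j0.01868 VA.
Step 7 — Real power: P = Re(S) = 0.07083 W.
Step 8 — Reactive power: Q = Im(S) = 0.01868 VAR.
Step 9 — Apparent power: |S| = 0.07325 VA.
Step 10 — Power factor: PF = P/|S| = 0.9669 (lagging).

(a) P = 0.07083 W  (b) Q = 0.01868 VAR  (c) S = 0.07325 VA  (d) PF = 0.9669 (lagging)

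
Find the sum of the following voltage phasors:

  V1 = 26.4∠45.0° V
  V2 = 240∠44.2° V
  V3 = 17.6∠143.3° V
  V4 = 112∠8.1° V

Step 1 — Convert each phasor to rectangular form:
  V1 = 26.4·(cos(45.0°) + j·sin(45.0°)) = 18.67 + j18.67 V
  V2 = 240·(cos(44.2°) + j·sin(44.2°)) = 172.1 + j167.3 V
  V3 = 17.6·(cos(143.3°) + j·sin(143.3°)) = -14.11 + j10.52 V
  V4 = 112·(cos(8.1°) + j·sin(8.1°)) = 110.9 + j15.78 V
Step 2 — Sum components: V_total = 287.5 + j212.3 V.
Step 3 — Convert to polar: |V_total| = 357.4 V, ∠V_total = 36.4°.

V_total = 357.4∠36.4° V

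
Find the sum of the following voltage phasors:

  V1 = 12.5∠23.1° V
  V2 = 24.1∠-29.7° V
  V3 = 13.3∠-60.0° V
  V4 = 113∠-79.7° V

Step 1 — Convert each phasor to rectangular form:
  V1 = 12.5·(cos(23.1°) + j·sin(23.1°)) = 11.5 + j4.904 V
  V2 = 24.1·(cos(-29.7°) + j·sin(-29.7°)) = 20.93 - j11.94 V
  V3 = 13.3·(cos(-60.0°) + j·sin(-60.0°)) = 6.65 - j11.52 V
  V4 = 113·(cos(-79.7°) + j·sin(-79.7°)) = 20.2 - j111.2 V
Step 2 — Sum components: V_total = 59.29 - j129.7 V.
Step 3 — Convert to polar: |V_total| = 142.6 V, ∠V_total = -65.4°.

V_total = 142.6∠-65.4° V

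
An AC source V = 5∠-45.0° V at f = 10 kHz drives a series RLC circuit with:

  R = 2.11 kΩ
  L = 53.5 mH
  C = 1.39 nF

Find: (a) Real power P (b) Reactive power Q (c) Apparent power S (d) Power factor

Step 1 — Angular frequency: ω = 2π·f = 2π·1e+04 = 6.283e+04 rad/s.
Step 2 — Component impedances:
  R: Z = R = 2110 Ω
  L: Z = jωL = j·6.283e+04·0.0535 = 0 + j3362 Ω
  C: Z = 1/(jωC) = -j/(ω·C) = 0 - j1.145e+04 Ω
Step 3 — Series combination: Z_total = R + L + C = 2110 - j8088 Ω = 8359∠-75.4° Ω.
Step 4 — Source phasor: V = 5∠-45.0° V = 3.536 - j3.536 V.
Step 5 — Current: I = V / Z = 0.000516 + j0.0003025 A = 0.0005981∠30.4° A.
Step 6 — Complex power: S = V·I* = 0.0007549 - j0.002894 VA.
Step 7 — Real power: P = Re(S) = 0.0007549 W.
Step 8 — Reactive power: Q = Im(S) = -0.002894 VAR.
Step 9 — Apparent power: |S| = 0.002991 VA.
Step 10 — Power factor: PF = P/|S| = 0.2524 (leading).

(a) P = 0.0007549 W  (b) Q = -0.002894 VAR  (c) S = 0.002991 VA  (d) PF = 0.2524 (leading)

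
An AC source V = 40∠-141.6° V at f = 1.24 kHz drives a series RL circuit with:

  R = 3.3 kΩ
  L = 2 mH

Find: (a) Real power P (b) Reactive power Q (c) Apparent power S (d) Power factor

Step 1 — Angular frequency: ω = 2π·f = 2π·1240 = 7791 rad/s.
Step 2 — Component impedances:
  R: Z = R = 3300 Ω
  L: Z = jωL = j·7791·0.002 = 0 + j15.58 Ω
Step 3 — Series combination: Z_total = R + L = 3300 + j15.58 Ω = 3300∠0.3° Ω.
Step 4 — Source phasor: V = 40∠-141.6° V = -31.35 - j24.85 V.
Step 5 — Current: I = V / Z = -0.009535 - j0.007484 A = 0.01212∠-141.9° A.
Step 6 — Complex power: S = V·I* = 0.4848 + j0.002289 VA.
Step 7 — Real power: P = Re(S) = 0.4848 W.
Step 8 — Reactive power: Q = Im(S) = 0.002289 VAR.
Step 9 — Apparent power: |S| = 0.4848 VA.
Step 10 — Power factor: PF = P/|S| = 1 (lagging).

(a) P = 0.4848 W  (b) Q = 0.002289 VAR  (c) S = 0.4848 VA  (d) PF = 1 (lagging)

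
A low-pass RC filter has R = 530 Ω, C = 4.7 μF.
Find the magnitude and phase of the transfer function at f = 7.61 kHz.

Step 1 — Angular frequency: ω = 2π·7610 = 4.782e+04 rad/s.
Step 2 — Transfer function: H(jω) = 1/(1 + jωRC).
Step 3 — Denominator: 1 + jωRC = 1 + j·4.782e+04·530·4.7e-06 = 1 + j119.1.
Step 4 — H = 7.048e-05 - j0.008395.
Step 5 — Magnitude: |H| = 0.008395 (-41.5 dB); phase: φ = -89.5°.

|H| = 0.008395 (-41.5 dB), φ = -89.5°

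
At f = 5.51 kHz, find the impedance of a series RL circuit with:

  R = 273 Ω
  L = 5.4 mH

Step 1 — Angular frequency: ω = 2π·f = 2π·5510 = 3.462e+04 rad/s.
Step 2 — Component impedances:
  R: Z = R = 273 Ω
  L: Z = jωL = j·3.462e+04·0.0054 = 0 + j186.9 Ω
Step 3 — Series combination: Z_total = R + L = 273 + j186.9 Ω = 330.9∠34.4° Ω.

Z = 273 + j186.9 Ω = 330.9∠34.4° Ω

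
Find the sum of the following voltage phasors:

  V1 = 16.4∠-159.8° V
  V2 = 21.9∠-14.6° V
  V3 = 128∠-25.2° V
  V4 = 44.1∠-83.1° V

Step 1 — Convert each phasor to rectangular form:
  V1 = 16.4·(cos(-159.8°) + j·sin(-159.8°)) = -15.39 - j5.663 V
  V2 = 21.9·(cos(-14.6°) + j·sin(-14.6°)) = 21.19 - j5.52 V
  V3 = 128·(cos(-25.2°) + j·sin(-25.2°)) = 115.8 - j54.5 V
  V4 = 44.1·(cos(-83.1°) + j·sin(-83.1°)) = 5.298 - j43.78 V
Step 2 — Sum components: V_total = 126.9 - j109.5 V.
Step 3 — Convert to polar: |V_total| = 167.6 V, ∠V_total = -40.8°.

V_total = 167.6∠-40.8° V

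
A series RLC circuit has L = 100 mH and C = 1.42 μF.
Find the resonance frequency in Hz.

Step 1 — Resonance condition Im(Z)=0 gives ω₀ = 1/√(LC).
Step 2 — ω₀ = 1/√(0.1·1.42e-06) = 2654 rad/s.
Step 3 — f₀ = ω₀/(2π) = 422.4 Hz.

f₀ = 422.4 Hz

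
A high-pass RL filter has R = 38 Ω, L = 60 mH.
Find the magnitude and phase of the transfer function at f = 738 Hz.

Step 1 — Angular frequency: ω = 2π·738 = 4637 rad/s.
Step 2 — Transfer function: H(jω) = jωL/(R + jωL).
Step 3 — Numerator jωL = j·278.2; denominator R + jωL = 38 + j278.2.
Step 4 — H = 0.9817 + j0.1341.
Step 5 — Magnitude: |H| = 0.9908 (-0.1 dB); phase: φ = 7.8°.

|H| = 0.9908 (-0.1 dB), φ = 7.8°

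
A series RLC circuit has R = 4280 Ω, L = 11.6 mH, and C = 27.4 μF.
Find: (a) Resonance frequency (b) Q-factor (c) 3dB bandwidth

Step 1 — Resonance: ω₀ = 1/√(LC) = 1/√(0.0116·2.74e-05) = 1774 rad/s.
Step 2 — f₀ = ω₀/(2π) = 282.3 Hz.
Step 3 — Series Q: Q = ω₀L/R = 1774·0.0116/4280 = 0.004807.
Step 4 — Bandwidth: Δω = ω₀/Q = 3.69e+05 rad/s; BW = Δω/(2π) = 5.872e+04 Hz.

(a) f₀ = 282.3 Hz  (b) Q = 0.004807  (c) BW = 5.872e+04 Hz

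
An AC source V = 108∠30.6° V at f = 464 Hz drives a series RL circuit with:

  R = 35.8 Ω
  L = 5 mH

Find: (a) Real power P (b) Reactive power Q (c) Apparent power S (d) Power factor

Step 1 — Angular frequency: ω = 2π·f = 2π·464 = 2915 rad/s.
Step 2 — Component impedances:
  R: Z = R = 35.8 Ω
  L: Z = jωL = j·2915·0.005 = 0 + j14.58 Ω
Step 3 — Series combination: Z_total = R + L = 35.8 + j14.58 Ω = 38.65∠22.2° Ω.
Step 4 — Source phasor: V = 108∠30.6° V = 92.96 + j54.98 V.
Step 5 — Current: I = V / Z = 2.764 + j0.4103 A = 2.794∠8.4° A.
Step 6 — Complex power: S = V·I* = 279.5 + j113.8 VA.
Step 7 — Real power: P = Re(S) = 279.5 W.
Step 8 — Reactive power: Q = Im(S) = 113.8 VAR.
Step 9 — Apparent power: |S| = 301.8 VA.
Step 10 — Power factor: PF = P/|S| = 0.9262 (lagging).

(a) P = 279.5 W  (b) Q = 113.8 VAR  (c) S = 301.8 VA  (d) PF = 0.9262 (lagging)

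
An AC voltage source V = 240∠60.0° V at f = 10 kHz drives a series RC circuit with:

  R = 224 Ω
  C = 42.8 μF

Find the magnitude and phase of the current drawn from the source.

Step 1 — Angular frequency: ω = 2π·f = 2π·1e+04 = 6.283e+04 rad/s.
Step 2 — Component impedances:
  R: Z = R = 224 Ω
  C: Z = 1/(jωC) = -j/(ω·C) = 0 - j0.3719 Ω
Step 3 — Series combination: Z_total = R + C = 224 - j0.3719 Ω = 224∠-0.1° Ω.
Step 4 — Source phasor: V = 240∠60.0° V = 120 + j207.8 V.
Step 5 — Ohm's law: I = V / Z_total = (120 + j207.8) / (224 - j0.3719) = 0.5342 + j0.9288 A.
Step 6 — Convert to polar: |I| = 1.071 A, ∠I = 60.1°.

I = 1.071∠60.1° A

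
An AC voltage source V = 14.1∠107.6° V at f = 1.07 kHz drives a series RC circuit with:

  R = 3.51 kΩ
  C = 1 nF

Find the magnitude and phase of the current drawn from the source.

Step 1 — Angular frequency: ω = 2π·f = 2π·1070 = 6723 rad/s.
Step 2 — Component impedances:
  R: Z = R = 3510 Ω
  C: Z = 1/(jωC) = -j/(ω·C) = 0 - j1.487e+05 Ω
Step 3 — Series combination: Z_total = R + C = 3510 - j1.487e+05 Ω = 1.488e+05∠-88.6° Ω.
Step 4 — Source phasor: V = 14.1∠107.6° V = -4.263 + j13.44 V.
Step 5 — Ohm's law: I = V / Z_total = (-4.263 + j13.44) / (3510 - j1.487e+05) = -9.098e-05 - j2.652e-05 A.
Step 6 — Convert to polar: |I| = 9.477e-05 A, ∠I = -163.8°.

I = 9.477e-05∠-163.8° A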